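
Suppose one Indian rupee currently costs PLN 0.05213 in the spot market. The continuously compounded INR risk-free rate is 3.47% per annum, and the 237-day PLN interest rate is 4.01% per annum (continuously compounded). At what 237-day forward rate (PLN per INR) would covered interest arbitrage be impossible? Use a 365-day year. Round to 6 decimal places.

0.052313

T = 237/365 years.
PLN growth factor: e^(0.0401×237/365) = 1.0263795.
INR growth factor: e^(0.0347×237/365) = 1.022787.
So F = 0.05213 × 1.0263795 / 1.022787 = 0.05231310 (PLN/INR).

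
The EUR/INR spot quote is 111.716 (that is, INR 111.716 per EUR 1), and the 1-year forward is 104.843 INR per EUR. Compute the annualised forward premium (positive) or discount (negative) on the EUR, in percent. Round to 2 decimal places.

T = 1 year.
(F − S)/S = (104.843 − 111.716)/111.716 = -0.0615221.
Per annum: -0.0615221 / 1 = -0.061522 = -6.15%.

-6.15%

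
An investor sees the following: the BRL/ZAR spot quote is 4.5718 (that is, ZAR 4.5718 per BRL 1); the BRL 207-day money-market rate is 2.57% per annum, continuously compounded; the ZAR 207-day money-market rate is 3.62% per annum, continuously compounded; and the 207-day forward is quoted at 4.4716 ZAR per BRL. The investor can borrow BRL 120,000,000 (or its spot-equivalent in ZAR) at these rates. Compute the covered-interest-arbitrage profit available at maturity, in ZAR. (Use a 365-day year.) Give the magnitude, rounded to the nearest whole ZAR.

ZAR 15,525,283

T = 207/365 years.
Route A — deposit BRL, sell forward: 120,000,000 × 1.01468180273 × 4.4716 = ZAR 544,470,137.89.
Route B — convert at spot, deposit ZAR: 120,000,000 × 4.5718 × 1.02074205022 = ZAR 559,995,420.62.
The quoted forward undervalues BRL, so borrow BRL, convert to ZAR at spot, deposit the ZAR at 3.62%, and buy BRL forward at 4.4716 to cover the loan.
The gap between the two covered legs is ZAR 15,525,283.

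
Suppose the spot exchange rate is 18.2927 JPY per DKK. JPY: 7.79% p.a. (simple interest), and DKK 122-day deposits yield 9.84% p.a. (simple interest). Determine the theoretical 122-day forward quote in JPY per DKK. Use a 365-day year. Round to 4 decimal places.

T = 122/365 years.
JPY growth factor: 1 + 0.0779×122/365 = 1.02603781.
DKK growth factor: 1 + 0.0984×122/365 = 1.03288986.
CIP: F = S · (grow JPY)/(grow DKK) = 18.2927 × 1.02603781/1.03288986 = 18.171349 JPY per DKK.

18.1713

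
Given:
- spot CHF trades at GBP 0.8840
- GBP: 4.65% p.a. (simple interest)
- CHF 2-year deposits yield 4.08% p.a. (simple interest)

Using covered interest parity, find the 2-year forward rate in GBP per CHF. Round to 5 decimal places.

0.89332

T = 2 years.
GBP accumulates by 1 + 0.0465×2 = 1.093000.
Growth of 1 CHF over T: 1 + 0.0408×2 = 1.081600.
CIP: F = S · (grow GBP)/(grow CHF) = 0.884 × 1.093000/1.081600 = 0.8933173 GBP per CHF.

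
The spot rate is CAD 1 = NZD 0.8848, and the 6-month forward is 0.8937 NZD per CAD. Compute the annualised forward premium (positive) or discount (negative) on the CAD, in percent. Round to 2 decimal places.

+2.01%

T = 6/12 years.
CAD trades forward at +1.00588% vs spot over the period.
×(1/T) gives 2.01% p.a.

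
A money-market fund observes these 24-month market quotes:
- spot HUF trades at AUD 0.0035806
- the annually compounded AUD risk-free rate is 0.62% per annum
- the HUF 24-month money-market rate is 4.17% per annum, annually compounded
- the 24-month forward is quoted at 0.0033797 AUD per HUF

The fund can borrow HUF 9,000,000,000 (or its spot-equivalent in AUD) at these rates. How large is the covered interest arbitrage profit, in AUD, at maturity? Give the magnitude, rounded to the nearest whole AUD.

AUD 380,761

T = 2 years.
Route A — deposit HUF, sell forward: 9,000,000,000 × 1.08513889 × 0.0033797 = AUD 33,006,995.16.
Route B — convert at spot, deposit AUD: 9,000,000,000 × 0.0035806 × 1.01243844 = AUD 32,626,233.70.
The quoted forward overvalues HUF, so borrow AUD, buy HUF at spot, deposit the HUF at 4.17%, and sell the proceeds forward at 0.0033797.
Arbitrage profit = |33,006,995.16 − 32,626,233.70| = AUD 380,761.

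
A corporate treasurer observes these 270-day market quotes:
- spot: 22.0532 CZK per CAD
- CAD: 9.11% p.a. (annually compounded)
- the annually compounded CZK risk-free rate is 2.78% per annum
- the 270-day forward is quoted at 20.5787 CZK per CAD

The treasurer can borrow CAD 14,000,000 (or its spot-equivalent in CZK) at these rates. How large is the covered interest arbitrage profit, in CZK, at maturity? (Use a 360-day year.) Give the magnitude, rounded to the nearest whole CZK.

T = 270/360 years.
Invest the CAD and cover forward: 14,000,000 × 1.06757505337 × 20.5787 = CZK 307,570,294.51.
Convert at spot and invest in CZK: 14,000,000 × 22.0532 × 1.02077837261 = CZK 315,160,014.50.
The quoted forward undervalues CAD, so borrow CAD, convert to CZK at spot, deposit the CZK at 2.78%, and buy CAD forward at 20.5787 to cover the loan.
The gap between the two covered legs is CZK 7,589,720.

CZK 7,589,720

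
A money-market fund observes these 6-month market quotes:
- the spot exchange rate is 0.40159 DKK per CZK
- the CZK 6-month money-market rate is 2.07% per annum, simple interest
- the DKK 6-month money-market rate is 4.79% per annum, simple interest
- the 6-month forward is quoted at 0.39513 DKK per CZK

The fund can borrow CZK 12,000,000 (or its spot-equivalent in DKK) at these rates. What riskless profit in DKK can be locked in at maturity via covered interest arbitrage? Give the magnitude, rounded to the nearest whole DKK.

DKK 143,862

T = 6/12 years.
Invest the CZK and cover forward: 12,000,000 × 1.010350 × 0.39513 = DKK 4,790,635.15.
Convert at spot and invest in DKK: 12,000,000 × 0.40159 × 1.023950 = DKK 4,934,496.97.
The quoted forward undervalues CZK, so borrow CZK, convert to DKK at spot, deposit the DKK at 4.79%, and buy CZK forward at 0.39513 to cover the loan.
Profit = 4,934,496.97 − 4,790,635.15 = DKK 143,862.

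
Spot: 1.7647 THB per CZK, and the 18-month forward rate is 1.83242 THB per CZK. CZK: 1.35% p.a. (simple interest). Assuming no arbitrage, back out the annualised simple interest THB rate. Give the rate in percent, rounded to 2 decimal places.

T = 18/12 years.
F/S = 1.83242/1.7647 = 1.0383748 = (growth of THB) / (growth of CZK).
The CZK side grows by 1 + 0.0135×18/12 = 1.020250.
Hence g_THB = 1.0594019.
(1.0594019 − 1)/T = 0.039601, i.e. 3.96%.

3.96%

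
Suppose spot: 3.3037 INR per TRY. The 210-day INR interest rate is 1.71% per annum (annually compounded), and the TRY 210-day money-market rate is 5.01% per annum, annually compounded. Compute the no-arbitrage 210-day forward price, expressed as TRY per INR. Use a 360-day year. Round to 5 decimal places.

0.30838

T = 210/360 years.
INR growth factor: (1 + 0.0171)^(210/360) = 1.0099397.
TRY accumulates by (1 + 0.0501)^(210/360) = 1.028927.
CIP: F = S · (grow INR)/(grow TRY) = 3.3037 × 1.0099397/1.028927 = 3.242735 INR per TRY.
Invert for TRY per INR: 1 / 3.242735 = 0.30838.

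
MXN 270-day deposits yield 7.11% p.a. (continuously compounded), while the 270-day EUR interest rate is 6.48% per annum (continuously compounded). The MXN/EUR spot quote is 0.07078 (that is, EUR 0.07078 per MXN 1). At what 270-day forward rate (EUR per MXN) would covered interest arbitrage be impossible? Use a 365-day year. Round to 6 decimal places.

0.070451

T = 270/365 years.
EUR growth factor: e^(0.0648×270/365) = 1.0491017.
MXN growth factor: e^(0.0711×270/365) = 1.0540022.
CIP: F = S · (grow EUR)/(grow MXN) = 0.07078 × 1.0491017/1.0540022 = 0.07045091 EUR per MXN.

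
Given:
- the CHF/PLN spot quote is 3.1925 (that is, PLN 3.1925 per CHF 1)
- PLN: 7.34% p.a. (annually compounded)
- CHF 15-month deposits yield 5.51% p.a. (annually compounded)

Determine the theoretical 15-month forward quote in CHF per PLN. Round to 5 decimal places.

T = 15/12 years.
PLN accumulates by (1 + 0.0734)^(15/12) = 1.0925768.
Growth of 1 CHF over T: (1 + 0.0551)^(15/12) = 1.069343.
CIP: F = S · (grow PLN)/(grow CHF) = 3.1925 × 1.0925768/1.069343 = 3.261864 PLN per CHF.
Invert for CHF per PLN: 1 / 3.261864 = 0.30657.

0.30657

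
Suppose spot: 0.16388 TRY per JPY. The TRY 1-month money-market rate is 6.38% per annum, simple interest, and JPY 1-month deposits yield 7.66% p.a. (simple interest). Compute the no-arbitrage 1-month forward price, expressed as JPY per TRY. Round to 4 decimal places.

T = 1/12 years.
TRY growth factor: 1 + 0.0638×1/12 = 1.0053167.
JPY growth factor: 1 + 0.0766×1/12 = 1.0063833.
So F = 0.16388 × 1.0053167 / 1.0063833 = 0.1637063 (TRY/JPY).
Quoted the other way: 1/0.1637063 = 6.1085 JPY per TRY.

6.1085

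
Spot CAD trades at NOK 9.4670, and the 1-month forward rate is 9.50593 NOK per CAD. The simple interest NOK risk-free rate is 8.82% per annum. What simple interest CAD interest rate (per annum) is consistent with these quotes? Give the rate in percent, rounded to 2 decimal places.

T = 1/12 years.
F/S = 9.50593/9.467 = 1.0041122 = (growth of NOK) / (growth of CAD).
The NOK side grows by 1 + 0.0882×1/12 = 1.007350.
So the CAD growth factor = 1.0032245.
(1.0032245 − 1)/T = 0.038694, i.e. 3.87%.

3.87%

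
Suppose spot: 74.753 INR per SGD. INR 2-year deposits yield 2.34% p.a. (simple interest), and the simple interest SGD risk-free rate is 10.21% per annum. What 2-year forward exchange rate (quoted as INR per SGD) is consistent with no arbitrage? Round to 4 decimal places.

T = 2 years.
Growth of 1 INR over T: 1 + 0.0234×2 = 1.046800.
Growth of 1 SGD over T: 1 + 0.1021×2 = 1.204200.
Forward (INR per SGD) = 74.753 × 1.046800 / 1.204200 = 64.982096.

64.9821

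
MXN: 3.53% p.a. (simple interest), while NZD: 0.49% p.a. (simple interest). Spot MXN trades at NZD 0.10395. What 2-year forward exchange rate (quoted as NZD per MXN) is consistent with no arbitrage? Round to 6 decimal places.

0.098047

T = 2 years.
NZD growth factor: 1 + 0.0049×2 = 1.009800.
Growth of 1 MXN over T: 1 + 0.0353×2 = 1.070600.
So F = 0.10395 × 1.009800 / 1.070600 = 0.09804662 (NZD/MXN).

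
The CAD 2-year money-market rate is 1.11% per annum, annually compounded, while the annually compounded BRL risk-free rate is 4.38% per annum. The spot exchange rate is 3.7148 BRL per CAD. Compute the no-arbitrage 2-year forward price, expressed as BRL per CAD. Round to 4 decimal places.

T = 2 years.
BRL growth factor: (1 + 0.0438)^2 = 1.0895184.
CAD accumulates by (1 + 0.0111)^2 = 1.0223232.
Forward (BRL per CAD) = 3.7148 × 1.0895184 / 1.0223232 = 3.958966.

3.9590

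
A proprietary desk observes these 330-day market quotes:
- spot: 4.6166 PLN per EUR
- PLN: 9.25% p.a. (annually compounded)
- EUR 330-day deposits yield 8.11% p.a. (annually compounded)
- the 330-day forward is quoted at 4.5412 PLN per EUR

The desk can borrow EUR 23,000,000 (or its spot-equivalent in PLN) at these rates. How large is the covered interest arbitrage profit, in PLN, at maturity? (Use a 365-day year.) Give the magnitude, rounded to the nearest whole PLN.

PLN 2,946,577

T = 330/365 years.
Keep in EUR, deliver into the forward: 23,000,000·1.07304628523·4.5412 = PLN 112,077,109.18.
Swap to PLN now, deposit: 23,000,000·4.6166·1.08327120086 = PLN 115,023,686.00.
The quoted forward undervalues EUR, so borrow EUR, convert to PLN at spot, deposit the PLN at 9.25%, and buy EUR forward at 4.5412 to cover the loan.
Profit = 115,023,686.00 − 112,077,109.18 = PLN 2,946,577.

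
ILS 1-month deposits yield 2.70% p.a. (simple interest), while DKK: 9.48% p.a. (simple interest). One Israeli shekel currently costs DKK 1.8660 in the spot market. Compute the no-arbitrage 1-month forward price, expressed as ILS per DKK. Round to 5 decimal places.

T = 1/12 years.
DKK growth factor: 1 + 0.0948×1/12 = 1.007900.
Growth of 1 ILS over T: 1 + 0.0270×1/12 = 1.002250.
CIP: F = S · (grow DKK)/(grow ILS) = 1.866 × 1.007900/1.002250 = 1.876519 DKK per ILS.
Quoted the other way: 1/1.876519 = 0.53290 ILS per DKK.

0.53290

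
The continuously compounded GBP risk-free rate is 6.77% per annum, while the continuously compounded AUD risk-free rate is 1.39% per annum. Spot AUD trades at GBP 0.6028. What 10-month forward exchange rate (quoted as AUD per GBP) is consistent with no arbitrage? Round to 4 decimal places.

1.5862

T = 10/12 years.
GBP growth factor: e^(0.0677×10/12) = 1.0580384.
AUD growth factor: e^(0.0139×10/12) = 1.0116507.
So F = 0.6028 × 1.0580384 / 1.0116507 = 0.6304405 (GBP/AUD).
Quoted the other way: 1/0.6304405 = 1.5862 AUD per GBP.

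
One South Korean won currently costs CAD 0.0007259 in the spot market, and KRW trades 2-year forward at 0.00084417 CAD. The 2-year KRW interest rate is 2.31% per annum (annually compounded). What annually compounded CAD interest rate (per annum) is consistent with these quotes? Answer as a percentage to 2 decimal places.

10.33%

T = 2 years.
CIP gives F = S · g_CAD/g_KRW, so g_CAD/g_KRW = 0.00084417/0.0007259 = 1.1629288.
KRW growth factor: (1 + 0.0231)^2 = 1.0467336.
That pins the CAD growth at 1.2172766.
Annualise: 1.2172766^(1/2) − 1 = 0.103303 = 10.33%.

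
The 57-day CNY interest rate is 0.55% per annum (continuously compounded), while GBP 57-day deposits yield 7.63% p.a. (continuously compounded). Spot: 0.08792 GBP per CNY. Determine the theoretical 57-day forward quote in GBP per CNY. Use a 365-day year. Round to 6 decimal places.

T = 57/365 years.
Growth of 1 GBP over T: e^(0.0763×57/365) = 1.0119866.
Growth of 1 CNY over T: e^(0.0055×57/365) = 1.0008593.
So F = 0.08792 × 1.0119866 / 1.0008593 = 0.08889747 (GBP/CNY).

0.088897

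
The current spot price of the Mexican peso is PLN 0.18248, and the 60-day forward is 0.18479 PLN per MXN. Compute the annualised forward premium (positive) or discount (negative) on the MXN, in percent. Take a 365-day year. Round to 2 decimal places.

T = 60/365 years.
Period premium: (0.18479 − 0.18248)/0.18248 = 0.0126589.
Annualise by dividing by T: 0.0126589 / (60/365) = 0.077008 → 7.70%.

+7.70%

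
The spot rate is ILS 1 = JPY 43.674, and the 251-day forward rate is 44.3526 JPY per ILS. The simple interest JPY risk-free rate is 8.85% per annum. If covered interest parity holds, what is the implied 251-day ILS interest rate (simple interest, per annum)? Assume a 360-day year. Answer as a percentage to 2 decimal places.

T = 251/360 years.
By CIP, F/S equals the JPY-to-ILS growth ratio: 44.3526/43.674 = 1.0155378.
The JPY side grows by 1 + 0.0885×251/360 = 1.0617042.
Hence g_ILS = 1.0454601.
r = (1.0454601 − 1)/(251/360) = 0.065202 → 6.52%.

6.52%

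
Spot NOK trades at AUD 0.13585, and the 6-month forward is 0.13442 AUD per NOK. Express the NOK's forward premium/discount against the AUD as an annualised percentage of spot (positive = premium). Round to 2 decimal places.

T = 6/12 years.
NOK trades forward at -1.05263% vs spot over the period.
Annualise by dividing by T: -0.0105263 / (6/12) = -0.021053 → -2.11%.

-2.11%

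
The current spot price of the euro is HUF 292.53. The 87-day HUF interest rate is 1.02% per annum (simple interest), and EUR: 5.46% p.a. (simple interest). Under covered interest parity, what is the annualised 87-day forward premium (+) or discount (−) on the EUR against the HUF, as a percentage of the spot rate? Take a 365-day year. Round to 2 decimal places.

T = 87/365 years.
CIP forward (HUF per EUR) = 292.53 × 1.0024312/1.0130142 = 289.47393.
Annualised premium = (F − S)/S × (1/T) = (289.47393 − 292.53)/292.53 ÷ (87/365) = -4.38%.

-4.38%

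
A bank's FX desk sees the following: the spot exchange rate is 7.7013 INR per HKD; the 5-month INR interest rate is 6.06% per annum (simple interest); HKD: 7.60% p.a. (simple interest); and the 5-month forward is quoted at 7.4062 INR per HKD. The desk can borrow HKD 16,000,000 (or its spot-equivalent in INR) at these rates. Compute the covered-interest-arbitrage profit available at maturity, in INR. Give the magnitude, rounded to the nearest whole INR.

T = 5/12 years.
Route A — deposit HKD, sell forward: 16,000,000 × 1.03166666667 × 7.4062 = INR 122,251,674.67.
Route B — convert at spot, deposit INR: 16,000,000 × 7.7013 × 1.025250 = INR 126,332,125.20.
The quoted forward undervalues HKD, so borrow HKD, convert to INR at spot, deposit the INR at 6.06%, and buy HKD forward at 7.4062 to cover the loan.
The gap between the two covered legs is INR 4,080,451.

INR 4,080,451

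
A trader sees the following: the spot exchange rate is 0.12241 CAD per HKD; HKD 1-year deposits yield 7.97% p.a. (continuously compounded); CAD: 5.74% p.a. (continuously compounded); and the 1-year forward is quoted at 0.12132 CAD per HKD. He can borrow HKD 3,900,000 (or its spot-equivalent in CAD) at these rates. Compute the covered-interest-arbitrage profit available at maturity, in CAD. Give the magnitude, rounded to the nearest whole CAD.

T = 1 year.
Route A — deposit HKD, sell forward: 3,900,000 × 1.08296213 × 0.12132 = CAD 512,401.37.
Route B — convert at spot, deposit CAD: 3,900,000 × 0.12241 × 1.05907936 = CAD 505,603.43.
The quoted forward overvalues HKD, so borrow CAD, buy HKD at spot, deposit the HKD at 7.97%, and sell the proceeds forward at 0.12132.
Profit = 512,401.37 − 505,603.43 = CAD 6,798.

CAD 6,798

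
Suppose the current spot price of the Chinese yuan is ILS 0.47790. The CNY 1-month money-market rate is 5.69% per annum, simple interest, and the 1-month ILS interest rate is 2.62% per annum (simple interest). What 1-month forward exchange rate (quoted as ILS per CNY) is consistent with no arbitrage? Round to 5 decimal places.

0.47668

T = 1/12 years.
ILS growth factor: 1 + 0.0262×1/12 = 1.0021833.
CNY accumulates by 1 + 0.0569×1/12 = 1.0047417.
Forward (ILS per CNY) = 0.4779 × 1.0021833 / 1.0047417 = 0.4766831.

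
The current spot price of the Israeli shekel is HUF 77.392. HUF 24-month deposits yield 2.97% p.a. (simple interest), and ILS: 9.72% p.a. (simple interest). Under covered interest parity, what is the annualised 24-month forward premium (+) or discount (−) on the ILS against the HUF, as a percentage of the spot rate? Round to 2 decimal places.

T = 2 years.
No-arbitrage forward: 77.392 × 1.059400 / 1.194400 = 68.644579 HUF/ILS.
Annualised premium = (F − S)/S × (1/T) = (68.644579 − 77.392)/77.392 ÷ 2 = -5.65%.

-5.65%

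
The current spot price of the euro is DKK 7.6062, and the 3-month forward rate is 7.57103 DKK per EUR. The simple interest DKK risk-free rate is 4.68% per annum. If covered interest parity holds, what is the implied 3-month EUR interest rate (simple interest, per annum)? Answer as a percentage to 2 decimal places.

6.56%

T = 3/12 years.
CIP gives F = S · g_DKK/g_EUR, so g_DKK/g_EUR = 7.57103/7.6062 = 0.9953761.
The DKK side grows by 1 + 0.0468×3/12 = 1.011700.
Hence g_EUR = 1.0163997.
r = (1.0163997 − 1)/(3/12) = 0.065599 → 6.56%.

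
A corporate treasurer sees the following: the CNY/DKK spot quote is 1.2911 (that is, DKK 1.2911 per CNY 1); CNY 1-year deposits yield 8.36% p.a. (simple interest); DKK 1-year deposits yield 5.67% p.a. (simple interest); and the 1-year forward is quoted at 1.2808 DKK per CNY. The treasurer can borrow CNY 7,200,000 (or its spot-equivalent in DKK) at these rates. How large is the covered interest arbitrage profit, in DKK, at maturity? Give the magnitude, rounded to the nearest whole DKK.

DKK 169,700

T = 1 year.
Invest the CNY and cover forward: 7,200,000 × 1.083600 × 1.2808 = DKK 9,992,699.14.
Convert at spot and invest in DKK: 7,200,000 × 1.2911 × 1.056700 = DKK 9,822,998.66.
The quoted forward overvalues CNY, so borrow DKK, buy CNY at spot, deposit the CNY at 8.36%, and sell the proceeds forward at 1.2808.
Arbitrage profit = |9,992,699.14 − 9,822,998.66| = DKK 169,700.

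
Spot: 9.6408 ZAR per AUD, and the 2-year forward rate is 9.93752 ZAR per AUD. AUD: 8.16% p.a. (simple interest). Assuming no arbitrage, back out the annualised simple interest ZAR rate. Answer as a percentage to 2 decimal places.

9.95%

T = 2 years.
By CIP, F/S equals the ZAR-to-AUD growth ratio: 9.93752/9.6408 = 1.0307775.
AUD growth factor: 1 + 0.0816×2 = 1.163200.
So the ZAR growth factor = 1.1990004.
r = (1.1990004 − 1)/2 = 0.099500 → 9.95%.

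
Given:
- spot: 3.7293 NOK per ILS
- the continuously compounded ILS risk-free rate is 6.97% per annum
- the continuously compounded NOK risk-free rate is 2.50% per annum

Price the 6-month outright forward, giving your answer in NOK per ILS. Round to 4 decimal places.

3.6469

T = 6/12 years.
NOK accumulates by e^(0.0250×6/12) = 1.0125785.
ILS accumulates by e^(0.0697×6/12) = 1.0354644.
Forward (NOK per ILS) = 3.7293 × 1.0125785 / 1.0354644 = 3.646875.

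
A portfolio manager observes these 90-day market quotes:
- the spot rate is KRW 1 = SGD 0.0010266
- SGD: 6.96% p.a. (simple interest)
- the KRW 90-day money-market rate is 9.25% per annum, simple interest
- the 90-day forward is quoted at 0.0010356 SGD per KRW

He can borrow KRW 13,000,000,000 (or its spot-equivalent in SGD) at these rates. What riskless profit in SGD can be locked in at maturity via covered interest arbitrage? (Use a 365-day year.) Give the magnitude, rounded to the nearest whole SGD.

T = 90/365 years.
Keep in KRW, deliver into the forward: 13,000,000,000·1.0228082192·0.0010356 = SGD 13,769,862.49.
Swap to SGD now, deposit: 13,000,000,000·0.0010266·1.0171616438 = SGD 13,574,835.87.
The quoted forward overvalues KRW, so borrow SGD, buy KRW at spot, deposit the KRW at 9.25%, and sell the proceeds forward at 0.0010356.
The gap between the two covered legs is SGD 195,027.

SGD 195,027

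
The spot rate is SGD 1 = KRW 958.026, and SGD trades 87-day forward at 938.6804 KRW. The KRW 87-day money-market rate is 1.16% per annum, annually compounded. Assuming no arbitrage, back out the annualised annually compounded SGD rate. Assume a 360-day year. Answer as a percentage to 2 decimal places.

10.07%

T = 87/360 years.
F/S = 938.6804/958.026 = 0.9798068 = (growth of KRW) / (growth of SGD).
The KRW side grows by (1 + 0.0116)^(87/360) = 1.0027911.
That pins the SGD growth at 1.023458.
Annualise: 1.023458^(360/87) − 1 = 0.100700 = 10.07%.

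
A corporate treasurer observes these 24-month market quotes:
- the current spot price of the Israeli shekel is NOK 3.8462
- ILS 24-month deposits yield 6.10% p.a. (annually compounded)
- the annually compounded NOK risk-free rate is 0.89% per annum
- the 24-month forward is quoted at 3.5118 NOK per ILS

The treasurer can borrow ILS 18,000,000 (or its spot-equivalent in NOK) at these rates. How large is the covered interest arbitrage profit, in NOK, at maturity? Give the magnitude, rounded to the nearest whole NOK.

NOK 690,120

T = 2 years.
Route A — deposit ILS, sell forward: 18,000,000 × 1.125721 × 3.5118 = NOK 71,159,526.14.
Route B — convert at spot, deposit NOK: 18,000,000 × 3.8462 × 1.01787921 = NOK 70,469,406.32.
The quoted forward overvalues ILS, so borrow NOK, buy ILS at spot, deposit the ILS at 6.10%, and sell the proceeds forward at 3.5118.
The gap between the two covered legs is NOK 690,120.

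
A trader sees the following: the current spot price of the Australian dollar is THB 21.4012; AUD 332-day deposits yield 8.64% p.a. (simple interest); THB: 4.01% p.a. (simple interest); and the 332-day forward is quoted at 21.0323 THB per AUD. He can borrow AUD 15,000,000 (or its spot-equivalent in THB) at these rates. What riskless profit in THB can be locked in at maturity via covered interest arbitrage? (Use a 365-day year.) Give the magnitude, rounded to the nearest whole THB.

T = 332/365 years.
Keep in AUD, deliver into the forward: 15,000,000·1.07858849315·21.0323 = THB 340,277,951.47.
Swap to THB now, deposit: 15,000,000·21.4012·1.03647452055 = THB 332,726,977.64.
The quoted forward overvalues AUD, so borrow THB, buy AUD at spot, deposit the AUD at 8.64%, and sell the proceeds forward at 21.0323.
Profit = 340,277,951.47 − 332,726,977.64 = THB 7,550,974.

THB 7,550,974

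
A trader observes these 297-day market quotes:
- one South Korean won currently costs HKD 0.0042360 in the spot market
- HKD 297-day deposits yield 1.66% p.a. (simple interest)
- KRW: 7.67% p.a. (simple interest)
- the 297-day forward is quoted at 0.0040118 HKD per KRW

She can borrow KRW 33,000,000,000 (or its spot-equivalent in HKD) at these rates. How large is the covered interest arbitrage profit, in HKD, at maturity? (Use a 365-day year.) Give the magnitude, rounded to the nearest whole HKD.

HKD 1,024,259

T = 297/365 years.
Invest the KRW and cover forward: 33,000,000,000 × 1.06241068493 × 0.0040118 = HKD 140,651,913.13.
Convert at spot and invest in HKD: 33,000,000,000 × 0.0042360 × 1.01350739726 = HKD 141,676,172.05.
The quoted forward undervalues KRW, so borrow KRW, convert to HKD at spot, deposit the HKD at 1.66%, and buy KRW forward at 0.0040118 to cover the loan.
Profit = 141,676,172.05 − 140,651,913.13 = HKD 1,024,259.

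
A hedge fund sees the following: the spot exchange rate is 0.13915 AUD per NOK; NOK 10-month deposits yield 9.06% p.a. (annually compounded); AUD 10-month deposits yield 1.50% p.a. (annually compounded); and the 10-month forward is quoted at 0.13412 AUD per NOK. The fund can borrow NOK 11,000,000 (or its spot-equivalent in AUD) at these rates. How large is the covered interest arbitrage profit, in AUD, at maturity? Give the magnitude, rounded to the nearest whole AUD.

AUD 36,135

T = 10/12 years.
Invest the NOK and cover forward: 11,000,000 × 1.074949126 × 0.13412 = AUD 1,585,893.94.
Convert at spot and invest in AUD: 11,000,000 × 0.13915 × 1.012484465 = AUD 1,549,759.35.
The quoted forward overvalues NOK, so borrow AUD, buy NOK at spot, deposit the NOK at 9.06%, and sell the proceeds forward at 0.13412.
Arbitrage profit = |1,585,893.94 − 1,549,759.35| = AUD 36,135.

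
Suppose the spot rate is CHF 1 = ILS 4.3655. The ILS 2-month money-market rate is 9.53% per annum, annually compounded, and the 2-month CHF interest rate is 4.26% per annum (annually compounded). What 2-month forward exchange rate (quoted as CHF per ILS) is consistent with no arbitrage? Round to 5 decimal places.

T = 2/12 years.
Growth of 1 ILS over T: (1 + 0.0953)^(2/12) = 1.0152871.
CHF growth factor: (1 + 0.0426)^(2/12) = 1.0069772.
CIP: F = S · (grow ILS)/(grow CHF) = 4.3655 × 1.0152871/1.0069772 = 4.401526 ILS per CHF.
Quoted the other way: 1/4.401526 = 0.22719 CHF per ILS.

0.22719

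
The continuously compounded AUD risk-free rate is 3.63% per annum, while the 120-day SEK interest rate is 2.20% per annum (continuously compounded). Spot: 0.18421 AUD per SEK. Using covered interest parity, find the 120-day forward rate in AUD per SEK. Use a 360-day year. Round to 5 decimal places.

T = 120/360 years.
AUD growth factor: e^(0.0363×120/360) = 1.0121735.
SEK growth factor: e^(0.0220×120/360) = 1.0073603.
So F = 0.18421 × 1.0121735 / 1.0073603 = 0.1850902 (AUD/SEK).

0.18509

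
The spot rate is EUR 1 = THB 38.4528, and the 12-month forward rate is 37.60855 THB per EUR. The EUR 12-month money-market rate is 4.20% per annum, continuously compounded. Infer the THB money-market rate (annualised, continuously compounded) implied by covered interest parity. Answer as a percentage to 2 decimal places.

T = 1 year.
F/S = 37.60855/38.4528 = 0.9780445 = (growth of THB) / (growth of EUR).
EUR growth factor: e^(0.0420×1) = 1.0428945.
So the THB growth factor = 1.0199972.
Take logs: ln 1.0199972 / 1 = 0.019800, so 1.98%.

1.98%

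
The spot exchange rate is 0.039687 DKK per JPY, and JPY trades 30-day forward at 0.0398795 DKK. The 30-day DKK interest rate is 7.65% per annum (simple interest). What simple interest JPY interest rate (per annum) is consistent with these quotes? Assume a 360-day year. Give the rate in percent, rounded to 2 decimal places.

1.82%

T = 30/360 years.
F/S = 0.0398795/0.039687 = 1.0048505 = (growth of DKK) / (growth of JPY).
The DKK side grows by 1 + 0.0765×30/360 = 1.006375.
That pins the JPY growth at 1.0015171.
r = (1.0015171 − 1)/(30/360) = 0.018205 → 1.82%.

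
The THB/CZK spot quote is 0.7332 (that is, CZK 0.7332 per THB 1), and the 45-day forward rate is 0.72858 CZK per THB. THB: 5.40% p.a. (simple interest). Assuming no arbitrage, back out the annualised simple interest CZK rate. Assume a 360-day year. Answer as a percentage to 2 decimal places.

T = 45/360 years.
CIP gives F = S · g_CZK/g_THB, so g_CZK/g_THB = 0.72858/0.7332 = 0.9936989.
The THB side grows by 1 + 0.0540×45/360 = 1.006750.
Hence g_CZK = 1.0004064.
(1.0004064 − 1)/T = 0.003251, i.e. 0.33%.

0.33%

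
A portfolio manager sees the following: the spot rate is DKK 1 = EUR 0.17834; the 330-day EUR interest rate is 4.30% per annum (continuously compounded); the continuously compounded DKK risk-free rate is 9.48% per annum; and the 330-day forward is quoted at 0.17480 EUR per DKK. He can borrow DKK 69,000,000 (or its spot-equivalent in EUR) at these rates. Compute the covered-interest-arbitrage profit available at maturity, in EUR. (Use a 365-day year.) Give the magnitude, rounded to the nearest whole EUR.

EUR 347,279

T = 330/365 years.
Keep in DKK, deliver into the forward: 69,000,000·1.0894898826·0.17480 = EUR 13,140,555.37.
Swap to EUR now, deposit: 69,000,000·0.17834·1.0396423007 = EUR 12,793,276.75.
The quoted forward overvalues DKK, so borrow EUR, buy DKK at spot, deposit the DKK at 9.48%, and sell the proceeds forward at 0.17480.
Profit = 13,140,555.37 − 12,793,276.75 = EUR 347,279.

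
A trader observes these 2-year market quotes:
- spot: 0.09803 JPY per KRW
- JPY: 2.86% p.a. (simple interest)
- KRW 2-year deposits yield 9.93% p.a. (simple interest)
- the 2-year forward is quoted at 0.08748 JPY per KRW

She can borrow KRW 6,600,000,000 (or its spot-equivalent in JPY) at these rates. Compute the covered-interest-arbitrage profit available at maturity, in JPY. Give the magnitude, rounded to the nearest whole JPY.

JPY 8,026,999

T = 2 years.
Route A — deposit KRW, sell forward: 6,600,000,000 × 1.198600 × 0.08748 = JPY 692,033,284.80.
Route B — convert at spot, deposit JPY: 6,600,000,000 × 0.09803 × 1.057200 = JPY 684,006,285.60.
The quoted forward overvalues KRW, so borrow JPY, buy KRW at spot, deposit the KRW at 9.93%, and sell the proceeds forward at 0.08748.
The gap between the two covered legs is JPY 8,026,999.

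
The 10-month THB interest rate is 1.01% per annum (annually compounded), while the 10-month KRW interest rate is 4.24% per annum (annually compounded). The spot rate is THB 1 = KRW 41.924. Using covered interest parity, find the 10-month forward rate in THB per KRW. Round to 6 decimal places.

0.023235

T = 10/12 years.
KRW accumulates by (1 + 0.0424)^(10/12) = 1.0352105.
Growth of 1 THB over T: (1 + 0.0101)^(10/12) = 1.0084096.
Forward (KRW per THB) = 41.924 × 1.0352105 / 1.0084096 = 43.03823.
Invert for THB per KRW: 1 / 43.03823 = 0.023235.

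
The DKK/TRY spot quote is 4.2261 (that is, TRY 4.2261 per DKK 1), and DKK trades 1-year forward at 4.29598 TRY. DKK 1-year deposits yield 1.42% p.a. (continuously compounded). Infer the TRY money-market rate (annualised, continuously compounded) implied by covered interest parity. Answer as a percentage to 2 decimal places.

T = 1 year.
CIP gives F = S · g_TRY/g_DKK, so g_TRY/g_DKK = 4.29598/4.2261 = 1.0165353.
DKK growth factor: e^(0.0142×1) = 1.0143013.
That pins the TRY growth at 1.0310731.
Take logs: ln 1.0310731 / 1 = 0.030600, so 3.06%.

3.06%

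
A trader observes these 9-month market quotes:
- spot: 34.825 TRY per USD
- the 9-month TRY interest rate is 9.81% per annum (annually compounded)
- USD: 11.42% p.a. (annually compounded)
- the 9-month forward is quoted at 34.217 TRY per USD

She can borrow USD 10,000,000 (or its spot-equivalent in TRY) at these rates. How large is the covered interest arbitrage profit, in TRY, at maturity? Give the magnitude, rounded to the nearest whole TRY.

T = 9/12 years.
Invest the USD and cover forward: 10,000,000 × 1.08448204372 × 34.217 = TRY 371,077,220.90.
Convert at spot and invest in TRY: 10,000,000 × 34.825 × 1.07270775092 = TRY 373,570,474.26.
The quoted forward undervalues USD, so borrow USD, convert to TRY at spot, deposit the TRY at 9.81%, and buy USD forward at 34.217 to cover the loan.
The gap between the two covered legs is TRY 2,493,253.

TRY 2,493,253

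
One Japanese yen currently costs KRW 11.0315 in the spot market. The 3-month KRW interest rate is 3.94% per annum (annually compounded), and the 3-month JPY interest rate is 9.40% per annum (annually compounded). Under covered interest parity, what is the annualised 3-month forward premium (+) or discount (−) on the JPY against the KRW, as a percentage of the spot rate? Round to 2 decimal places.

T = 3/12 years.
No-arbitrage forward: 11.0315 × 1.0097077 / 1.0227143 = 10.8912044 KRW/JPY.
(F − S)/S ÷ T = (10.8912044 − 11.0315)/11.0315/(3/12) = -0.050871 → -5.09%.

-5.09%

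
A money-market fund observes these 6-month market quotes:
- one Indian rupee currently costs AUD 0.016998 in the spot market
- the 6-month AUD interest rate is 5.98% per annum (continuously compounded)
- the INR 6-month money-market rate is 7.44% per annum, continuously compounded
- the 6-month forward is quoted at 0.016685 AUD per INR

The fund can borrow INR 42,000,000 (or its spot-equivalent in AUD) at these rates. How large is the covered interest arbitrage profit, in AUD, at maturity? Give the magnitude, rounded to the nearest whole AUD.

T = 6/12 years.
Keep in INR, deliver into the forward: 42,000,000·1.03790058·0.016685 = AUD 727,329.59.
Swap to AUD now, deposit: 42,000,000·0.016998·1.03035149 = AUD 735,584.41.
The quoted forward undervalues INR, so borrow INR, convert to AUD at spot, deposit the AUD at 5.98%, and buy INR forward at 0.016685 to cover the loan.
Arbitrage profit = |727,329.59 − 735,584.41| = AUD 8,255.

AUD 8,255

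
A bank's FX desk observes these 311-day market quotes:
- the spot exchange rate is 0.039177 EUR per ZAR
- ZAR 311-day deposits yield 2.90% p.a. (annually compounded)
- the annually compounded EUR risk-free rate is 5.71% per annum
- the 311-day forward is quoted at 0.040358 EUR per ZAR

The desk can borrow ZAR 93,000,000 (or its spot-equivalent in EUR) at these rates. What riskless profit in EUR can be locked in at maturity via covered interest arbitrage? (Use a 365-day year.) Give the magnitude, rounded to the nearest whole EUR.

EUR 25,849

T = 311/365 years.
Invest the ZAR and cover forward: 93,000,000 × 1.024657161 × 0.040358 = EUR 3,845,839.57.
Convert at spot and invest in EUR: 93,000,000 × 0.039177 × 1.048451186 = EUR 3,819,991.01.
The quoted forward overvalues ZAR, so borrow EUR, buy ZAR at spot, deposit the ZAR at 2.90%, and sell the proceeds forward at 0.040358.
Arbitrage profit = |3,845,839.57 − 3,819,991.01| = EUR 25,849.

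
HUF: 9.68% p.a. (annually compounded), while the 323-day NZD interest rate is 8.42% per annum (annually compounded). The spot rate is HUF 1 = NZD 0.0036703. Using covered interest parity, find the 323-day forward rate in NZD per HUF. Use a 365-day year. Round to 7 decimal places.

0.0036330

T = 323/365 years.
NZD growth factor: (1 + 0.0842)^(323/365) = 1.0741611.
Growth of 1 HUF over T: (1 + 0.0968)^(323/365) = 1.0852006.
Forward (NZD per HUF) = 0.0036703 × 1.0741611 / 1.0852006 = 0.003632963.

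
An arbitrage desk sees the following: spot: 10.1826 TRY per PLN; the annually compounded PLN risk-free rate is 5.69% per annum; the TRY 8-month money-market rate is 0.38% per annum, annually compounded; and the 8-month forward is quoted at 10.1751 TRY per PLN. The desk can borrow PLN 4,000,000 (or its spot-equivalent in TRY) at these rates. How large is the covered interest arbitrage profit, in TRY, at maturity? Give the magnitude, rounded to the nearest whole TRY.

TRY 1,396,500

T = 8/12 years.
Route A — deposit PLN, sell forward: 4,000,000 × 1.0375824052 × 10.1751 = TRY 42,230,018.92.
Route B — convert at spot, deposit TRY: 4,000,000 × 10.1826 × 1.0025317316 = TRY 40,833,518.44.
The quoted forward overvalues PLN, so borrow TRY, buy PLN at spot, deposit the PLN at 5.69%, and sell the proceeds forward at 10.1751.
Arbitrage profit = |42,230,018.92 − 40,833,518.44| = TRY 1,396,500.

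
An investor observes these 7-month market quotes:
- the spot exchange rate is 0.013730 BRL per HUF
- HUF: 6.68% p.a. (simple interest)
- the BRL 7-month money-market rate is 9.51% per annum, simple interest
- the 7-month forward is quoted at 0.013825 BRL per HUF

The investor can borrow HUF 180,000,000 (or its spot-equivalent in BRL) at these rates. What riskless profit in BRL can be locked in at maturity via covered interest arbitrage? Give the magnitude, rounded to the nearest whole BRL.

T = 7/12 years.
Route A — deposit HUF, sell forward: 180,000,000 × 1.038966667 × 0.013825 = BRL 2,585,468.55.
Route B — convert at spot, deposit BRL: 180,000,000 × 0.013730 × 1.055475 = BRL 2,608,500.92.
The quoted forward undervalues HUF, so borrow HUF, convert to BRL at spot, deposit the BRL at 9.51%, and buy HUF forward at 0.013825 to cover the loan.
The gap between the two covered legs is BRL 23,032.

BRL 23,032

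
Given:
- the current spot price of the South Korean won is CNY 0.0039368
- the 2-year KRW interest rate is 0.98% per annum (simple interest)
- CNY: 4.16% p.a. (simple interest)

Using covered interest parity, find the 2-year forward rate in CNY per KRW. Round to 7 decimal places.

T = 2 years.
CNY accumulates by 1 + 0.0416×2 = 1.083200.
KRW growth factor: 1 + 0.0098×2 = 1.019600.
CIP: F = S · (grow CNY)/(grow KRW) = 0.0039368 × 1.083200/1.019600 = 0.004182367 CNY per KRW.

0.0041824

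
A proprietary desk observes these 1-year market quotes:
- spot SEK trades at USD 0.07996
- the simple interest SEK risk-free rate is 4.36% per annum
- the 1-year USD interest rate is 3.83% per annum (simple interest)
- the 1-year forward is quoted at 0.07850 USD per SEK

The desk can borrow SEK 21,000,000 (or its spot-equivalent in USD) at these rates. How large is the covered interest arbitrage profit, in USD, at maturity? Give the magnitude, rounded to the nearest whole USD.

USD 23,097

T = 1 year.
Invest the SEK and cover forward: 21,000,000 × 1.043600 × 0.07850 = USD 1,720,374.60.
Convert at spot and invest in USD: 21,000,000 × 0.07996 × 1.038300 = USD 1,743,471.83.
The quoted forward undervalues SEK, so borrow SEK, convert to USD at spot, deposit the USD at 3.83%, and buy SEK forward at 0.07850 to cover the loan.
Arbitrage profit = |1,720,374.60 − 1,743,471.83| = USD 23,097.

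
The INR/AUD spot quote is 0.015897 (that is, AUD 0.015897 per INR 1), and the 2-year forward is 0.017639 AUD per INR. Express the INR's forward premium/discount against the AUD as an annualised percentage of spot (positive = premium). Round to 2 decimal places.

T = 2 years.
(F − S)/S = (0.017639 − 0.015897)/0.015897 = 0.1095804.
×(1/T) gives 5.48% p.a.

+5.48%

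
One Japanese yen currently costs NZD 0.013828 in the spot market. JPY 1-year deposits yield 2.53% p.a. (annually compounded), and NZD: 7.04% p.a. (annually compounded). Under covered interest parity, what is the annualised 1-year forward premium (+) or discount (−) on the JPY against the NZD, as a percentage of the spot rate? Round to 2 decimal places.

+4.40%

T = 1 year.
F = S · g_NZD/g_JPY = 0.013828 × 1.070400/1.025300 = 0.014436254.
(F − S)/S ÷ T = (0.014436254 − 0.013828)/0.013828/1 = 0.043987 → 4.40%.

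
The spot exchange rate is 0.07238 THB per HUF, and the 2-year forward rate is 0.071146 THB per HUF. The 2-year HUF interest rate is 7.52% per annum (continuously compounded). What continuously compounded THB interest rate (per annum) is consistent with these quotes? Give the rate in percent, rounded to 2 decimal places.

6.66%

T = 2 years.
F/S = 0.071146/0.07238 = 0.9829511 = (growth of THB) / (growth of HUF).
HUF growth factor: e^(0.0752×2) = 1.1622991.
That pins the THB growth at 1.1424832.
Take logs: ln 1.1424832 / 2 = 0.066602, so 6.66%.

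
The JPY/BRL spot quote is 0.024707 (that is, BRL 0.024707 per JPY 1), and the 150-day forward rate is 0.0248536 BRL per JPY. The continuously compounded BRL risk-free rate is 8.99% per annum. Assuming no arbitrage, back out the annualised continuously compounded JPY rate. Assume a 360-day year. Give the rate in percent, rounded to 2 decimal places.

7.57%

T = 150/360 years.
CIP gives F = S · g_BRL/g_JPY, so g_BRL/g_JPY = 0.0248536/0.024707 = 1.0059335.
BRL growth factor: e^(0.0899×150/360) = 1.0381687.
Hence g_JPY = 1.0320451.
Take logs: ln 1.0320451 / (150/360) = 0.075702, so 7.57%.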